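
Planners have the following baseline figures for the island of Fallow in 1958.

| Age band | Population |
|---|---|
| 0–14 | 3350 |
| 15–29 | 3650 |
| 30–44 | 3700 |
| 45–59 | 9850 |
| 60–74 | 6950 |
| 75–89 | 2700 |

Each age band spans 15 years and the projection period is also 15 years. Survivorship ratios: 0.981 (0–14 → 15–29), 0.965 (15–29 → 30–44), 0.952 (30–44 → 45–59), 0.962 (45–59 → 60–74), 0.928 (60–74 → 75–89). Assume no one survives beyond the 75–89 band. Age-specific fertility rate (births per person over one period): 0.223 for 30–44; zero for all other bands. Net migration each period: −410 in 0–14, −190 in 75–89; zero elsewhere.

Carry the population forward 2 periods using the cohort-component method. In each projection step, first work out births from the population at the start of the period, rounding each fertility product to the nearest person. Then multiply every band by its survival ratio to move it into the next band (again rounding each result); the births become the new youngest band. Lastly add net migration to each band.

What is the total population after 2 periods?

19298

Period 1.
Births: 3700 × 0.223 = 825
15–29: 3350 × 0.981 = 3286
30–44: 3650 × 0.965 = 3522
45–59: 3700 × 0.952 = 3522
60–74: 9850 × 0.962 = 9476
75–89: 6950 × 0.928 = 6450
Net migration: 0–14 − 410 → 415; 75–89 − 190 → 6260
End of period: [415, 3286, 3522, 3522, 9476, 6260]
Period 2.
Births: 3522 × 0.223 = 785
15–29: 415 × 0.981 = 407
30–44: 3286 × 0.965 = 3171
45–59: 3522 × 0.952 = 3353
60–74: 3522 × 0.962 = 3388
75–89: 9476 × 0.928 = 8794
Net migration: 0–14 − 410 → 375; 75–89 − 190 → 8604
End of period: [375, 407, 3171, 3353, 3388, 8604]
Total after period 2: 375 + 407 + 3171 + 3353 + 3388 + 8604 = 19298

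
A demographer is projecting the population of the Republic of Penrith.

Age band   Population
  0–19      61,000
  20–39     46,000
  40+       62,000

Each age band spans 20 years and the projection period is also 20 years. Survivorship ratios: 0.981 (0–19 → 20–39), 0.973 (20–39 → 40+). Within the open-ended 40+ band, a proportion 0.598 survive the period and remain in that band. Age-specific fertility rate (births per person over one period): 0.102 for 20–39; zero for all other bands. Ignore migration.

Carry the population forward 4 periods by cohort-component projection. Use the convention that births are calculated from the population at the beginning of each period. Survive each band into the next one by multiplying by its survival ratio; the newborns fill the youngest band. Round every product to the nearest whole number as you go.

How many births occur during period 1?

4692

(Groups numbered youngest = 1 to oldest = 3.)
Period 1.
Births: 46000 × 0.102 = 4692
Group 2: 61000 × 0.981 = 59841
Group 3: 46000 × 0.973 + 62000 × 0.598 = 44758 + 37076 = 81834
Giving 4692 / 59841 / 81834.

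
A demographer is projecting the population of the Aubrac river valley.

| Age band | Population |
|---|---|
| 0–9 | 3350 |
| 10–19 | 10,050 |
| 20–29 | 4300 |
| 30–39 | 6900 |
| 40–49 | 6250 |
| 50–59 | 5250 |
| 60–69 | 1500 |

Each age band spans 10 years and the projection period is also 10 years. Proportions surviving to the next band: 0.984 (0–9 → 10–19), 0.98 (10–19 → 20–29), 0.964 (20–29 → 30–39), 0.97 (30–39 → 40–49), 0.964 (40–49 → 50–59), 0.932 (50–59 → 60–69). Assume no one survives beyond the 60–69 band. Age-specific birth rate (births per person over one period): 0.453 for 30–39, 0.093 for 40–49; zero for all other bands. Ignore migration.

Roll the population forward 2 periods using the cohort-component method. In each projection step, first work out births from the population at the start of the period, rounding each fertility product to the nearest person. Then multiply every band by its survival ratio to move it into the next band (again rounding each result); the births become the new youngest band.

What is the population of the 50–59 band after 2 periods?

6452

[period 1]
Births: 6900 × 0.453 = 3126 ; 6250 × 0.093 = 581 → 3707
10–19: 3350 × 0.984 = 3296
20–29: 10050 × 0.98 = 9849
30–39: 4300 × 0.964 = 4145
40–49: 6900 × 0.97 = 6693
50–59: 6250 × 0.964 = 6025
60–69: 5250 × 0.932 = 4893
Giving 3707 / 3296 / 9849 / 4145 / 6693 / 6025 / 4893.
[period 2]
Births: 4145 × 0.453 = 1878 ; 6693 × 0.093 = 622 → 2500
10–19: 3707 × 0.984 = 3648
20–29: 3296 × 0.98 = 3230
30–39: 9849 × 0.964 = 9494
40–49: 4145 × 0.97 = 4021
50–59: 6693 × 0.964 = 6452
60–69: 6025 × 0.932 = 5615
Giving 2500 / 3648 / 3230 / 9494 / 4021 / 6452 / 5615.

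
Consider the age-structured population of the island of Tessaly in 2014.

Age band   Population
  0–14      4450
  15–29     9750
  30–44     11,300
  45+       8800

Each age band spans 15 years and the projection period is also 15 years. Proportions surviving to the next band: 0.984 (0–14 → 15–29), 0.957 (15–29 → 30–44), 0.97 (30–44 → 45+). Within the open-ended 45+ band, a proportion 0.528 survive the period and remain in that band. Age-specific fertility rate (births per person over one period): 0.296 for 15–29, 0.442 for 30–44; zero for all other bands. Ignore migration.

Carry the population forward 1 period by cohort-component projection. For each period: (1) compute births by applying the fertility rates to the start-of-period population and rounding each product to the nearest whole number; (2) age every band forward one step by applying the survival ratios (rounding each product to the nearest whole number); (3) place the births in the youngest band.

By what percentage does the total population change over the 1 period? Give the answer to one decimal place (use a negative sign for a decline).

8.4

[period 1]
Births: 9750 * 0.296 = 2886  |  11300 * 0.442 = 4995 — total 7881
15–29: 4450 * 0.984 = 4379
30–44: 9750 * 0.957 = 9331
45+: 11300 * 0.97 + 8800 * 0.528 = 10961 + 4646 = 15607
End of period: [7881, 4379, 9331, 15607]
Total: 34300 → 37198; change = 2898; percentage change = 8.4%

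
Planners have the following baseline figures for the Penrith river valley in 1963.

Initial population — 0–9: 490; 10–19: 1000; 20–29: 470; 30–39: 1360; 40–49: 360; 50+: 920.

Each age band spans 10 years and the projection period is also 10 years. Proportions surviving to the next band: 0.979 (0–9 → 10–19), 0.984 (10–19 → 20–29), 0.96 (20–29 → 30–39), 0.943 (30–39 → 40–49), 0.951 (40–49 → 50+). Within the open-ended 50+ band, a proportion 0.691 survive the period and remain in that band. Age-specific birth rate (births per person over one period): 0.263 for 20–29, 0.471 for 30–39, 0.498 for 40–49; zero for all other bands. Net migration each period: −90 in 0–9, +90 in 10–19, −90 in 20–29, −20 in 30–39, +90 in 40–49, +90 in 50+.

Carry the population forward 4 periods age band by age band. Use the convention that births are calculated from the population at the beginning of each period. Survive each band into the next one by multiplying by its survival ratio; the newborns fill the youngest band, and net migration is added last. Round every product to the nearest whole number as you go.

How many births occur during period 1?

Call the groups 1 to 6, youngest first.
— Period 1 —
Births: 470 × 0.263 = 124 ; 1360 × 0.471 = 641 ; 360 × 0.498 = 179 → total 944
Group 2: 490 × 0.979 = 480
Group 3: 1000 × 0.984 = 984
Group 4: 470 × 0.96 = 451
Group 5: 1360 × 0.943 = 1282
Group 6: 360 × 0.951 + 920 × 0.691 = 342 + 636 = 978
Net migration: Group 1 − 90 → 854; Group 2 + 90 → 570; Group 3 − 90 → 894; Group 4 − 20 → 431; Group 5 + 90 → 1372; Group 6 + 90 → 1068
Population now: 0–9=854, 10–19=570, 20–29=894, 30–39=431, 40–49=1372, 50+=1068

944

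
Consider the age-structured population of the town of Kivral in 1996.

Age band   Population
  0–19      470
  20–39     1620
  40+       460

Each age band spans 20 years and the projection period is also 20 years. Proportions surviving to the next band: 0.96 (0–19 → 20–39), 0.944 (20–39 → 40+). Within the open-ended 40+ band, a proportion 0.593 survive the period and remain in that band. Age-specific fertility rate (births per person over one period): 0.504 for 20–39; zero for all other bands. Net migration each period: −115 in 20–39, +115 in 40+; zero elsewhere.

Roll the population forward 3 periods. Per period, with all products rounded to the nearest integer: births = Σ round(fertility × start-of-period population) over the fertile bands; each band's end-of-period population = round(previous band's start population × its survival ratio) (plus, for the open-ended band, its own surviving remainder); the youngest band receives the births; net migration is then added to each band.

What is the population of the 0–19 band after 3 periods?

337

Period 1:
Births: 1620 × 0.504 = 816
20–39: 470 × 0.96 = 451
40+: 1620 × 0.944 + 460 × 0.593 = 1529 + 273 = 1802
Net migration: 20–39 − 115 → 336; 40+ + 115 → 1917
Giving 816 / 336 / 1917.
Period 2:
Births: 336 × 0.504 = 169
20–39: 816 × 0.96 = 783
40+: 336 × 0.944 + 1917 × 0.593 = 317 + 1137 = 1454
Net migration: 20–39 − 115 → 668; 40+ + 115 → 1569
Giving 169 / 668 / 1569.
Period 3:
Births: 668 × 0.504 = 337
20–39: 169 × 0.96 = 162
40+: 668 × 0.944 + 1569 × 0.593 = 631 + 930 = 1561
Net migration: 20–39 − 115 → 47; 40+ + 115 → 1676
Giving 337 / 47 / 1676.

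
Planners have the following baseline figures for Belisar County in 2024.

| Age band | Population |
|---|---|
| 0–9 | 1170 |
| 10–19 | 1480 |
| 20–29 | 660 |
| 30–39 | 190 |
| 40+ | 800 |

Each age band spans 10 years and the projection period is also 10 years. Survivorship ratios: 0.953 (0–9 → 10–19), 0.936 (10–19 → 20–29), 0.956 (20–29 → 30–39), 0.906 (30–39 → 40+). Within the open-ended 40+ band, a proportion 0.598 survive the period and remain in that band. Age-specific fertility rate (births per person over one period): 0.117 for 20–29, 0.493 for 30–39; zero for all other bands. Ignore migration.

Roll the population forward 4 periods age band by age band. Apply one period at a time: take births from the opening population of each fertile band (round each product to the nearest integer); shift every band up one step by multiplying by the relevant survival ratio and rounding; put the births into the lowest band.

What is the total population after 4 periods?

3782

Period 1.
Births: 660 * 0.117 = 77 ; 190 * 0.493 = 94 ⇒ total 171
10–19: 1170 * 0.953 = 1115
20–29: 1480 * 0.936 = 1385
30–39: 660 * 0.956 = 631
40+: 190 * 0.906 + 800 * 0.598 = 172 + 478 = 650
→ [171, 1115, 1385, 631, 650]
Period 2.
Births: 1385 * 0.117 = 162 ; 631 * 0.493 = 311 ⇒ total 473
10–19: 171 * 0.953 = 163
20–29: 1115 * 0.936 = 1044
30–39: 1385 * 0.956 = 1324
40+: 631 * 0.906 + 650 * 0.598 = 572 + 389 = 961
→ [473, 163, 1044, 1324, 961]
Period 3.
Births: 1044 * 0.117 = 122 ; 1324 * 0.493 = 653 ⇒ total 775
10–19: 473 * 0.953 = 451
20–29: 163 * 0.936 = 153
30–39: 1044 * 0.956 = 998
40+: 1324 * 0.906 + 961 * 0.598 = 1200 + 575 = 1775
→ [775, 451, 153, 998, 1775]
Period 4.
Births: 153 * 0.117 = 18 ; 998 * 0.493 = 492 ⇒ total 510
10–19: 775 * 0.953 = 739
20–29: 451 * 0.936 = 422
30–39: 153 * 0.956 = 146
40+: 998 * 0.906 + 1775 * 0.598 = 904 + 1061 = 1965
→ [510, 739, 422, 146, 1965]
Total after period 4: 510 + 739 + 422 + 146 + 1965 = 3782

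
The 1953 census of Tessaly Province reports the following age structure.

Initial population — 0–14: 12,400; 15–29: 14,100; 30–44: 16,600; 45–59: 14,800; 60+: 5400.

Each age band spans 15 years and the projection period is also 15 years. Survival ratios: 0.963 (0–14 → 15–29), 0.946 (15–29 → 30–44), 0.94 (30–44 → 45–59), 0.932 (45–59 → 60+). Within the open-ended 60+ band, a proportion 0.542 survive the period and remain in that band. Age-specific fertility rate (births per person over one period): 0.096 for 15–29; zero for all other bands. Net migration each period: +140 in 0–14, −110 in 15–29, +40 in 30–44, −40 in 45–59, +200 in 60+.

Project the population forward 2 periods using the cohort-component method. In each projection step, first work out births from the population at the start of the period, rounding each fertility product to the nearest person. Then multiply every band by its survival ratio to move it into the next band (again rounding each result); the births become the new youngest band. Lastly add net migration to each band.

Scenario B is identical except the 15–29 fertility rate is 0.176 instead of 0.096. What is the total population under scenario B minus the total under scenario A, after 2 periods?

Numbering the groups 1..5 from youngest to oldest:
Period 1.
Births: 14100 * 0.096 = 1354
Group 2: 12400 * 0.963 = 11941
Group 3: 14100 * 0.946 = 13339
Group 4: 16600 * 0.94 = 15604
Group 5: 14800 * 0.932 + 5400 * 0.542 = 13794 + 2927 = 16721
Net migration: Group 1 + 140 → 1494; Group 2 − 110 → 11831; Group 3 + 40 → 13379; Group 4 − 40 → 15564; Group 5 + 200 → 16921
Giving 1494 / 11831 / 13379 / 15564 / 16921.
Period 2.
Births: 11831 * 0.096 = 1136
Group 2: 1494 * 0.963 = 1439
Group 3: 11831 * 0.946 = 11192
Group 4: 13379 * 0.94 = 12576
Group 5: 15564 * 0.932 + 16921 * 0.542 = 14506 + 9171 = 23677
Net migration: Group 1 + 140 → 1276; Group 2 − 110 → 1329; Group 3 + 40 → 11232; Group 4 − 40 → 12536; Group 5 + 200 → 23877
Giving 1276 / 1329 / 11232 / 12536 / 23877.
Scenario A total after 2 periods: 50250
Scenario B projection —
Period 1.
Births: 14100 * 0.176 = 2482
Group 2: 12400 * 0.963 = 11941
Group 3: 14100 * 0.946 = 13339
Group 4: 16600 * 0.94 = 15604
Group 5: 14800 * 0.932 + 5400 * 0.542 = 13794 + 2927 = 16721
Net migration: Group 1 + 140 → 2622; Group 2 − 110 → 11831; Group 3 + 40 → 13379; Group 4 − 40 → 15564; Group 5 + 200 → 16921
Giving 2622 / 11831 / 13379 / 15564 / 16921.
Period 2.
Births: 11831 * 0.176 = 2082
Group 2: 2622 * 0.963 = 2525
Group 3: 11831 * 0.946 = 11192
Group 4: 13379 * 0.94 = 12576
Group 5: 15564 * 0.932 + 16921 * 0.542 = 14506 + 9171 = 23677
Net migration: Group 1 + 140 → 2222; Group 2 − 110 → 2415; Group 3 + 40 → 11232; Group 4 − 40 → 12536; Group 5 + 200 → 23877
Giving 2222 / 2415 / 11232 / 12536 / 23877.
Scenario B total after 2 periods: 52282
Difference B − A = 52282 − 50250 = 2032

2032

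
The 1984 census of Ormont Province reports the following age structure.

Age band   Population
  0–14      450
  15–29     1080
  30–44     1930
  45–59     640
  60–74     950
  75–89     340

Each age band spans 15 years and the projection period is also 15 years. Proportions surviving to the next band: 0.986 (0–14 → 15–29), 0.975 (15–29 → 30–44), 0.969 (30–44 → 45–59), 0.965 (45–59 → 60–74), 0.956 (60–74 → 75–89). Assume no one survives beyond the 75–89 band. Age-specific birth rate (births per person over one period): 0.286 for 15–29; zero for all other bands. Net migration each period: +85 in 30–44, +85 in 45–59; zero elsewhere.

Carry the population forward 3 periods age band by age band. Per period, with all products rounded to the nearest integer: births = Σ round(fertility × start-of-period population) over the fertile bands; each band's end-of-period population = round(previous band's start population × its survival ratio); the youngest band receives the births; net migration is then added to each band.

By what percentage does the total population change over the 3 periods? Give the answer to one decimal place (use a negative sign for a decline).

Period 1:
Births: 1080 × 0.286 = 309
15–29: 450 × 0.986 = 444
30–44: 1080 × 0.975 = 1053
45–59: 1930 × 0.969 = 1870
60–74: 640 × 0.965 = 618
75–89: 950 × 0.956 = 908
Net migration: 30–44 + 85 → 1138; 45–59 + 85 → 1955
Giving 309 / 444 / 1138 / 1955 / 618 / 908.
Period 2:
Births: 444 × 0.286 = 127
15–29: 309 × 0.986 = 305
30–44: 444 × 0.975 = 433
45–59: 1138 × 0.969 = 1103
60–74: 1955 × 0.965 = 1887
75–89: 618 × 0.956 = 591
Net migration: 30–44 + 85 → 518; 45–59 + 85 → 1188
Giving 127 / 305 / 518 / 1188 / 1887 / 591.
Period 3:
Births: 305 × 0.286 = 87
15–29: 127 × 0.986 = 125
30–44: 305 × 0.975 = 297
45–59: 518 × 0.969 = 502
60–74: 1188 × 0.965 = 1146
75–89: 1887 × 0.956 = 1804
Net migration: 30–44 + 85 → 382; 45–59 + 85 → 587
Giving 87 / 125 / 382 / 587 / 1146 / 1804.
Total: 5390 → 4131; change = -1259; percentage change = -23.4%

-23.4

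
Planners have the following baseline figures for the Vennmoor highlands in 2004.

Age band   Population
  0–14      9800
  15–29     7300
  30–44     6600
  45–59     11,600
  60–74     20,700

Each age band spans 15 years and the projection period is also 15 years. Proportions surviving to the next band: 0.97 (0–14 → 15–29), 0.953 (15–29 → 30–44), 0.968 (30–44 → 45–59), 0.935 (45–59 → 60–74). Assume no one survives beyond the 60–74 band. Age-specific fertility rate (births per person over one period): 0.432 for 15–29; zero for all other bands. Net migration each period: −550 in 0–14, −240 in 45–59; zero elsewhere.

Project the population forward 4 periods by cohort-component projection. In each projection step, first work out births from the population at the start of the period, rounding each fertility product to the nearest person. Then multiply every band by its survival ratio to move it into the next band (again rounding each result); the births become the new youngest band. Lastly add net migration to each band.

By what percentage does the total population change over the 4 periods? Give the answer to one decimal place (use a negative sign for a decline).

(Bands numbered youngest = 1 to oldest = 5.)
After projecting period 1:
Births: 7300 × 0.432 = 3154
Band 2: 9800 × 0.97 = 9506
Band 3: 7300 × 0.953 = 6957
Band 4: 6600 × 0.968 = 6389
Band 5: 11600 × 0.935 = 10846
Net migration: Band 1 − 550 → 2604; Band 4 − 240 → 6149
→ [2604, 9506, 6957, 6149, 10846]
After projecting period 2:
Births: 9506 × 0.432 = 4107
Band 2: 2604 × 0.97 = 2526
Band 3: 9506 × 0.953 = 9059
Band 4: 6957 × 0.968 = 6734
Band 5: 6149 × 0.935 = 5749
Net migration: Band 1 − 550 → 3557; Band 4 − 240 → 6494
→ [3557, 2526, 9059, 6494, 5749]
After projecting period 3:
Births: 2526 × 0.432 = 1091
Band 2: 3557 × 0.97 = 3450
Band 3: 2526 × 0.953 = 2407
Band 4: 9059 × 0.968 = 8769
Band 5: 6494 × 0.935 = 6072
Net migration: Band 1 − 550 → 541; Band 4 − 240 → 8529
→ [541, 3450, 2407, 8529, 6072]
After projecting period 4:
Births: 3450 × 0.432 = 1490
Band 2: 541 × 0.97 = 525
Band 3: 3450 × 0.953 = 3288
Band 4: 2407 × 0.968 = 2330
Band 5: 8529 × 0.935 = 7975
Net migration: Band 1 − 550 → 940; Band 4 − 240 → 2090
→ [940, 525, 3288, 2090, 7975]
Total: 56000 → 14818; change = -41182; percentage change = -73.5%

-73.5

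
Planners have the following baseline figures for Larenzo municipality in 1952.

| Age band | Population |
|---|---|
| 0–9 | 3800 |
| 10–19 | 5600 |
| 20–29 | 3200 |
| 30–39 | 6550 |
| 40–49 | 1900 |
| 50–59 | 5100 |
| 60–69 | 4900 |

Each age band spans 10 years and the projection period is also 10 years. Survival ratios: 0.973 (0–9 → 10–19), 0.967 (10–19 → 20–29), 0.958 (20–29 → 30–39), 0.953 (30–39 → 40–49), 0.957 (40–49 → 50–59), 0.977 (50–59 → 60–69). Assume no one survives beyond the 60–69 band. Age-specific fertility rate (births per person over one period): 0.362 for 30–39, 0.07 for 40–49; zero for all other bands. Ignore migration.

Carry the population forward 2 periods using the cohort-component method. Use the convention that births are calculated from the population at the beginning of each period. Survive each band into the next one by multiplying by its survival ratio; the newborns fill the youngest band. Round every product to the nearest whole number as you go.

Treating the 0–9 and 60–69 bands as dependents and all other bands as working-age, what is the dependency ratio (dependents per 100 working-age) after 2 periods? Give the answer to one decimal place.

16.5

After projecting period 1:
Births: 6550 * 0.362 = 2371  |  1900 * 0.07 = 133 → 2504
10–19: 3800 * 0.973 = 3697
20–29: 5600 * 0.967 = 5415
30–39: 3200 * 0.958 = 3066
40–49: 6550 * 0.953 = 6242
50–59: 1900 * 0.957 = 1818
60–69: 5100 * 0.977 = 4983
End of period: [2504, 3697, 5415, 3066, 6242, 1818, 4983]
After projecting period 2:
Births: 3066 * 0.362 = 1110  |  6242 * 0.07 = 437 → 1547
10–19: 2504 * 0.973 = 2436
20–29: 3697 * 0.967 = 3575
30–39: 5415 * 0.958 = 5188
40–49: 3066 * 0.953 = 2922
50–59: 6242 * 0.957 = 5974
60–69: 1818 * 0.977 = 1776
End of period: [1547, 2436, 3575, 5188, 2922, 5974, 1776]
Dependents (band 0–9 + band 60–69) = 1547 + 1776 = 3323; working-age = 20095; ratio = 3323/20095 × 100 = 16.5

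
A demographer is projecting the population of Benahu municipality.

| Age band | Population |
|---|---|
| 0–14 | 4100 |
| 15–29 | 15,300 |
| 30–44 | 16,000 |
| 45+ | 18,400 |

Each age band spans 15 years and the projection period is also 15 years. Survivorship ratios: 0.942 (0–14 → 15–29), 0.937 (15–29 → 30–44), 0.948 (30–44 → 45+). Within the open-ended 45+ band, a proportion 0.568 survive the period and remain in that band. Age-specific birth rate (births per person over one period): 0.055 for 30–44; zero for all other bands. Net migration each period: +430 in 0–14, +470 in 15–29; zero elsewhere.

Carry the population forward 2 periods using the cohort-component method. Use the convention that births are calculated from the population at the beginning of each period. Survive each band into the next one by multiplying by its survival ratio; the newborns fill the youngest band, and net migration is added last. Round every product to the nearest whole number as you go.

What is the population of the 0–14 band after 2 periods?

Let group 1 be 0–14 through group 4 = 45+.
— Period 1 —
Births: 16000 * 0.055 = 880
Group 2: 4100 * 0.942 = 3862
Group 3: 15300 * 0.937 = 14336
Group 4: 16000 * 0.948 + 18400 * 0.568 = 15168 + 10451 = 25619
Net migration: Group 1 + 430 → 1310; Group 2 + 470 → 4332
Population now: 0–14=1310, 15–29=4332, 30–44=14336, 45+=25619
— Period 2 —
Births: 14336 * 0.055 = 788
Group 2: 1310 * 0.942 = 1234
Group 3: 4332 * 0.937 = 4059
Group 4: 14336 * 0.948 + 25619 * 0.568 = 13591 + 14552 = 28143
Net migration: Group 1 + 430 → 1218; Group 2 + 470 → 1704
Population now: 0–14=1218, 15–29=1704, 30–44=4059, 45+=28143

1218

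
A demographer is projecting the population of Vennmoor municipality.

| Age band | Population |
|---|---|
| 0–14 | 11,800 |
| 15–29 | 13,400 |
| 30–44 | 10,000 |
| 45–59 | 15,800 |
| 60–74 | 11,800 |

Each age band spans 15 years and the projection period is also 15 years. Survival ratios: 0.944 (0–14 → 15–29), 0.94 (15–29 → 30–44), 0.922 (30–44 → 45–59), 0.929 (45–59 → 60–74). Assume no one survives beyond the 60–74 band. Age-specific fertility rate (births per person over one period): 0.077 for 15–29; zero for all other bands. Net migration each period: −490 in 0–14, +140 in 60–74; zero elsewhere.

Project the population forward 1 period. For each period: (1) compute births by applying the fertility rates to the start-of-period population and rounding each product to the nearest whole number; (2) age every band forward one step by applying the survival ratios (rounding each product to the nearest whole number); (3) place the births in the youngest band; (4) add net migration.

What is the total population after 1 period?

48315

[period 1]
Births: 13400 × 0.077 = 1032
15–29: 11800 × 0.944 = 11139
30–44: 13400 × 0.94 = 12596
45–59: 10000 × 0.922 = 9220
60–74: 15800 × 0.929 = 14678
Net migration: 0–14 − 490 → 542; 60–74 + 140 → 14818
Population now: 0–14=542, 15–29=11139, 30–44=12596, 45–59=9220, 60–74=14818
Total after period 1: 542 + 11139 + 12596 + 9220 + 14818 = 48315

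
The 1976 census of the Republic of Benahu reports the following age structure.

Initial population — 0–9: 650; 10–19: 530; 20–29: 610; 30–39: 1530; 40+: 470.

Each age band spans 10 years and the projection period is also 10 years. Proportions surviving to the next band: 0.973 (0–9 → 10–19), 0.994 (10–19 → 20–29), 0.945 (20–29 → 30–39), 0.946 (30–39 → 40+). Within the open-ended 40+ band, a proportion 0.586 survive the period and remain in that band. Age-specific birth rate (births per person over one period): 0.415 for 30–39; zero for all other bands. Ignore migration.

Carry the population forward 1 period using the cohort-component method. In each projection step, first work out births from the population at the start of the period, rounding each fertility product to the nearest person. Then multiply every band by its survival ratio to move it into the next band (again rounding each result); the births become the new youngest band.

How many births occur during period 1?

Period 1.
Births: 1530 * 0.415 = 635
10–19: 650 * 0.973 = 632
20–29: 530 * 0.994 = 527
30–39: 610 * 0.945 = 576
40+: 1530 * 0.946 + 470 * 0.586 = 1447 + 275 = 1722
Population now: 0–9=635, 10–19=632, 20–29=527, 30–39=576, 40+=1722

635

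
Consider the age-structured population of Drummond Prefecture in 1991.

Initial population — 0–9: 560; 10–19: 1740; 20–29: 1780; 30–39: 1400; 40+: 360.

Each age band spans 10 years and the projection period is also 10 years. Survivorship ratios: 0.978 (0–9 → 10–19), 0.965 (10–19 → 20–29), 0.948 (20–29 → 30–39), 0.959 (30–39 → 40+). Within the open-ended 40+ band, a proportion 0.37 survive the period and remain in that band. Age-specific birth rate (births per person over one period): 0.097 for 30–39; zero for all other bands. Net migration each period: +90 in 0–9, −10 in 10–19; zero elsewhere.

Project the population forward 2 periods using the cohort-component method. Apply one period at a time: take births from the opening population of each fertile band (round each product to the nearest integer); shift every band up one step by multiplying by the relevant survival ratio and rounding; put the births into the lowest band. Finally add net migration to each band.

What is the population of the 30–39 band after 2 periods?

1592

Let group 1 be 0–9 through group 5 = 40+.
After projecting period 1:
Births: 1400 * 0.097 = 136
Group 2: 560 * 0.978 = 548
Group 3: 1740 * 0.965 = 1679
Group 4: 1780 * 0.948 = 1687
Group 5: 1400 * 0.959 + 360 * 0.37 = 1343 + 133 = 1476
Net migration: Group 1 + 90 → 226; Group 2 − 10 → 538
Giving 226 / 538 / 1679 / 1687 / 1476.
After projecting period 2:
Births: 1687 * 0.097 = 164
Group 2: 226 * 0.978 = 221
Group 3: 538 * 0.965 = 519
Group 4: 1679 * 0.948 = 1592
Group 5: 1687 * 0.959 + 1476 * 0.37 = 1618 + 546 = 2164
Net migration: Group 1 + 90 → 254; Group 2 − 10 → 211
Giving 254 / 211 / 519 / 1592 / 2164.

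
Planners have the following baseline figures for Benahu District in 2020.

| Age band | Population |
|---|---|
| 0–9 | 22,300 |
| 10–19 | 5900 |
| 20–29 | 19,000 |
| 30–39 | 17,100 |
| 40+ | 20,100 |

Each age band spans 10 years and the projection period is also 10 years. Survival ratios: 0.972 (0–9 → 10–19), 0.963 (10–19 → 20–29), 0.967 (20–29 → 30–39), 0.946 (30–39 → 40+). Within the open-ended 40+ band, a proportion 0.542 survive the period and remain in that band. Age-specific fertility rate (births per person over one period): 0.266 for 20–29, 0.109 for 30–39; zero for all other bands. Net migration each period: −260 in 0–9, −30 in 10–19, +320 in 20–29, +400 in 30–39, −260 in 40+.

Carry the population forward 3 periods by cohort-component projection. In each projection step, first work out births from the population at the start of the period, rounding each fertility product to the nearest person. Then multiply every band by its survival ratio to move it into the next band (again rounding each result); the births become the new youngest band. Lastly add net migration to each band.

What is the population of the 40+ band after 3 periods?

Call the groups 1 to 5, youngest first.
Period 1:
Births: 19000 * 0.266 = 5054, 17100 * 0.109 = 1864 ⇒ total 6918
Group 2: 22300 * 0.972 = 21676
Group 3: 5900 * 0.963 = 5682
Group 4: 19000 * 0.967 = 18373
Group 5: 17100 * 0.946 + 20100 * 0.542 = 16177 + 10894 = 27071
Net migration: Group 1 − 260 → 6658; Group 2 − 30 → 21646; Group 3 + 320 → 6002; Group 4 + 400 → 18773; Group 5 − 260 → 26811
→ [6658, 21646, 6002, 18773, 26811]
Period 2:
Births: 6002 * 0.266 = 1597, 18773 * 0.109 = 2046 ⇒ total 3643
Group 2: 6658 * 0.972 = 6472
Group 3: 21646 * 0.963 = 20845
Group 4: 6002 * 0.967 = 5804
Group 5: 18773 * 0.946 + 26811 * 0.542 = 17759 + 14532 = 32291
Net migration: Group 1 − 260 → 3383; Group 2 − 30 → 6442; Group 3 + 320 → 21165; Group 4 + 400 → 6204; Group 5 − 260 → 32031
→ [3383, 6442, 21165, 6204, 32031]
Period 3:
Births: 21165 * 0.266 = 5630, 6204 * 0.109 = 676 ⇒ total 6306
Group 2: 3383 * 0.972 = 3288
Group 3: 6442 * 0.963 = 6204
Group 4: 21165 * 0.967 = 20467
Group 5: 6204 * 0.946 + 32031 * 0.542 = 5869 + 17361 = 23230
Net migration: Group 1 − 260 → 6046; Group 2 − 30 → 3258; Group 3 + 320 → 6524; Group 4 + 400 → 20867; Group 5 − 260 → 22970
→ [6046, 3258, 6524, 20867, 22970]

22970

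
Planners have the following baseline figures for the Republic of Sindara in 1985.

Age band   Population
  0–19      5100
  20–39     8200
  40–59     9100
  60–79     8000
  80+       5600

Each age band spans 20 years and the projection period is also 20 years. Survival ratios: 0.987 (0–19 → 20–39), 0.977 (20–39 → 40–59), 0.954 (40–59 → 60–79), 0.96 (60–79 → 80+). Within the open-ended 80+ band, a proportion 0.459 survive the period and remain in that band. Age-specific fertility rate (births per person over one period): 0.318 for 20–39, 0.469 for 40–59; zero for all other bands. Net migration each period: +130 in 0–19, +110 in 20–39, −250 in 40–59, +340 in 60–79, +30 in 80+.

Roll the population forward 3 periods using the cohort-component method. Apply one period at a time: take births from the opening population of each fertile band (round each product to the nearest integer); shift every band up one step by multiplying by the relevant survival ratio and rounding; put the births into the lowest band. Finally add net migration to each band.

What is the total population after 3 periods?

35178

Call the bands 1 to 5, youngest first.
— Period 1 —
Births: 8200 × 0.318 = 2608, 9100 × 0.469 = 4268 → 6876
Band 2: 5100 × 0.987 = 5034
Band 3: 8200 × 0.977 = 8011
Band 4: 9100 × 0.954 = 8681
Band 5: 8000 × 0.96 + 5600 × 0.459 = 7680 + 2570 = 10250
Net migration: Band 1 + 130 → 7006; Band 2 + 110 → 5144; Band 3 − 250 → 7761; Band 4 + 340 → 9021; Band 5 + 30 → 10280
End of period: [7006, 5144, 7761, 9021, 10280]
— Period 2 —
Births: 5144 × 0.318 = 1636, 7761 × 0.469 = 3640 → 5276
Band 2: 7006 × 0.987 = 6915
Band 3: 5144 × 0.977 = 5026
Band 4: 7761 × 0.954 = 7404
Band 5: 9021 × 0.96 + 10280 × 0.459 = 8660 + 4719 = 13379
Net migration: Band 1 + 130 → 5406; Band 2 + 110 → 7025; Band 3 − 250 → 4776; Band 4 + 340 → 7744; Band 5 + 30 → 13409
End of period: [5406, 7025, 4776, 7744, 13409]
— Period 3 —
Births: 7025 × 0.318 = 2234, 4776 × 0.469 = 2240 → 4474
Band 2: 5406 × 0.987 = 5336
Band 3: 7025 × 0.977 = 6863
Band 4: 4776 × 0.954 = 4556
Band 5: 7744 × 0.96 + 13409 × 0.459 = 7434 + 6155 = 13589
Net migration: Band 1 + 130 → 4604; Band 2 + 110 → 5446; Band 3 − 250 → 6613; Band 4 + 340 → 4896; Band 5 + 30 → 13619
End of period: [4604, 5446, 6613, 4896, 13619]
Total after period 3: 4604 + 5446 + 6613 + 4896 + 13619 = 35178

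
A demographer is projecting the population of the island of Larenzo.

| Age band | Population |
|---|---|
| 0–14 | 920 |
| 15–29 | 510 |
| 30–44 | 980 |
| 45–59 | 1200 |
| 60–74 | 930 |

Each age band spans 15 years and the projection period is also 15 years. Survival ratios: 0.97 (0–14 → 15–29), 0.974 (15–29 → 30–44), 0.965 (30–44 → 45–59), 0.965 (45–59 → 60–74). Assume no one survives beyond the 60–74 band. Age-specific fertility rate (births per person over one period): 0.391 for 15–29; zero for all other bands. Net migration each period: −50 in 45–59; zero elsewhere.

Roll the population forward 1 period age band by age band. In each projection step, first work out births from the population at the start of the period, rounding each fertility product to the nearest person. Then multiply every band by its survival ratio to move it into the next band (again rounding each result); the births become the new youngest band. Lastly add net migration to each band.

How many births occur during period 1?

Period 1.
Births: 510 × 0.391 = 199
15–29: 920 × 0.97 = 892
30–44: 510 × 0.974 = 497
45–59: 980 × 0.965 = 946
60–74: 1200 × 0.965 = 1158
Net migration: 45–59 − 50 → 896
Giving 199 / 892 / 497 / 896 / 1158.

199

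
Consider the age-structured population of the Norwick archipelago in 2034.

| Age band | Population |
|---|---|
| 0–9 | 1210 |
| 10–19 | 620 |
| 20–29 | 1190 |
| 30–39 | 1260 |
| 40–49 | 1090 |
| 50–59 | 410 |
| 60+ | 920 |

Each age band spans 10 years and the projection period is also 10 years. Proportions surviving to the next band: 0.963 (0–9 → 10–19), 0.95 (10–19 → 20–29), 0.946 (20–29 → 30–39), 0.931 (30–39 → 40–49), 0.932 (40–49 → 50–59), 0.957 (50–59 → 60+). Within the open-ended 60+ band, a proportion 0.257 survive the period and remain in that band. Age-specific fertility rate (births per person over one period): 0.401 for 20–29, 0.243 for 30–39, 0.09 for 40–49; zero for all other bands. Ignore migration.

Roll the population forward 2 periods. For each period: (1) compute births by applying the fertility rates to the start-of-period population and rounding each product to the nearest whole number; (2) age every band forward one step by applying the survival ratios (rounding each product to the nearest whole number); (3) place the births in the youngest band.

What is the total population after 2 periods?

(Bands numbered youngest = 1 to oldest = 7.)
— Period 1 —
Births: 1190 × 0.401 = 477 ; 1260 × 0.243 = 306 ; 1090 × 0.09 = 98 → 881
Band 2: 1210 × 0.963 = 1165
Band 3: 620 × 0.95 = 589
Band 4: 1190 × 0.946 = 1126
Band 5: 1260 × 0.931 = 1173
Band 6: 1090 × 0.932 = 1016
Band 7: 410 × 0.957 + 920 × 0.257 = 392 + 236 = 628
→ [881, 1165, 589, 1126, 1173, 1016, 628]
— Period 2 —
Births: 589 × 0.401 = 236 ; 1126 × 0.243 = 274 ; 1173 × 0.09 = 106 → 616
Band 2: 881 × 0.963 = 848
Band 3: 1165 × 0.95 = 1107
Band 4: 589 × 0.946 = 557
Band 5: 1126 × 0.931 = 1048
Band 6: 1173 × 0.932 = 1093
Band 7: 1016 × 0.957 + 628 × 0.257 = 972 + 161 = 1133
→ [616, 848, 1107, 557, 1048, 1093, 1133]
Total after period 2: 616 + 848 + 1107 + 557 + 1048 + 1093 + 1133 = 6402

6402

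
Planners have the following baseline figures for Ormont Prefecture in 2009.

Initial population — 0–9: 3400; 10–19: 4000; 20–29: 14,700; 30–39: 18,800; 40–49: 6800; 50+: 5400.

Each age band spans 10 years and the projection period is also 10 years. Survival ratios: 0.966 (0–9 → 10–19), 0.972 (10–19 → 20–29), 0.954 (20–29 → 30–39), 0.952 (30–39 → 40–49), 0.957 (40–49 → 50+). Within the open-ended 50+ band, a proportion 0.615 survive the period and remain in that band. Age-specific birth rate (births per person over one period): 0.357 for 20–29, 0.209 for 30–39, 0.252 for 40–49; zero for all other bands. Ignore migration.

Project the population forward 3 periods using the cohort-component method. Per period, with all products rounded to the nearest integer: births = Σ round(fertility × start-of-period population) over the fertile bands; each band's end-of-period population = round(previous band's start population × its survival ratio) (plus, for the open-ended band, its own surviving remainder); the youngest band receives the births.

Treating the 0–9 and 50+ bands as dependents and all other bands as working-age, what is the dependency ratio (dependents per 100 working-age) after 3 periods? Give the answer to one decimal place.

[period 1]
Births: 14700 * 0.357 = 5248, 18800 * 0.209 = 3929, 6800 * 0.252 = 1714 → total 10891
10–19: 3400 * 0.966 = 3284
20–29: 4000 * 0.972 = 3888
30–39: 14700 * 0.954 = 14024
40–49: 18800 * 0.952 = 17898
50+: 6800 * 0.957 + 5400 * 0.615 = 6508 + 3321 = 9829
Giving 10891 / 3284 / 3888 / 14024 / 17898 / 9829.
[period 2]
Births: 3888 * 0.357 = 1388, 14024 * 0.209 = 2931, 17898 * 0.252 = 4510 → total 8829
10–19: 10891 * 0.966 = 10521
20–29: 3284 * 0.972 = 3192
30–39: 3888 * 0.954 = 3709
40–49: 14024 * 0.952 = 13351
50+: 17898 * 0.957 + 9829 * 0.615 = 17128 + 6045 = 23173
Giving 8829 / 10521 / 3192 / 3709 / 13351 / 23173.
[period 3]
Births: 3192 * 0.357 = 1140, 3709 * 0.209 = 775, 13351 * 0.252 = 3364 → total 5279
10–19: 8829 * 0.966 = 8529
20–29: 10521 * 0.972 = 10226
30–39: 3192 * 0.954 = 3045
40–49: 3709 * 0.952 = 3531
50+: 13351 * 0.957 + 23173 * 0.615 = 12777 + 14251 = 27028
Giving 5279 / 8529 / 10226 / 3045 / 3531 / 27028.
Dependents (band 0–9 + band 50+) = 5279 + 27028 = 32307; working-age = 25331; ratio = 32307/25331 × 100 = 127.5

127.5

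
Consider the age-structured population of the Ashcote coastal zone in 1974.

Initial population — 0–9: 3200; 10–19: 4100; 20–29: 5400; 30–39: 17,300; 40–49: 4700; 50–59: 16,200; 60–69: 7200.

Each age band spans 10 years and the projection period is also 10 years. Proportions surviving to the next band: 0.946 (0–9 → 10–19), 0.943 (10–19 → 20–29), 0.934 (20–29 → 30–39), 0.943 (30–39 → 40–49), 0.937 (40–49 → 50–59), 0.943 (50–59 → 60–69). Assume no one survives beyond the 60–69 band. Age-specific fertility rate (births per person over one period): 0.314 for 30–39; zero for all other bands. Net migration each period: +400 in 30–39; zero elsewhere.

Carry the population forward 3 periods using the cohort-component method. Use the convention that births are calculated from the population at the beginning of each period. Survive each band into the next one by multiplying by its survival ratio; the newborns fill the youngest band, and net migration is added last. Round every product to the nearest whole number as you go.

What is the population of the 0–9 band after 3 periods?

1259

Numbering the bands 1..7 from youngest to oldest:
[period 1]
Births: 17300 × 0.314 = 5432
Band 2: 3200 × 0.946 = 3027
Band 3: 4100 × 0.943 = 3866
Band 4: 5400 × 0.934 = 5044
Band 5: 17300 × 0.943 = 16314
Band 6: 4700 × 0.937 = 4404
Band 7: 16200 × 0.943 = 15277
Net migration: Band 4 + 400 → 5444
End of period: [5432, 3027, 3866, 5444, 16314, 4404, 15277]
[period 2]
Births: 5444 × 0.314 = 1709
Band 2: 5432 × 0.946 = 5139
Band 3: 3027 × 0.943 = 2854
Band 4: 3866 × 0.934 = 3611
Band 5: 5444 × 0.943 = 5134
Band 6: 16314 × 0.937 = 15286
Band 7: 4404 × 0.943 = 4153
Net migration: Band 4 + 400 → 4011
End of period: [1709, 5139, 2854, 4011, 5134, 15286, 4153]
[period 3]
Births: 4011 × 0.314 = 1259
Band 2: 1709 × 0.946 = 1617
Band 3: 5139 × 0.943 = 4846
Band 4: 2854 × 0.934 = 2666
Band 5: 4011 × 0.943 = 3782
Band 6: 5134 × 0.937 = 4811
Band 7: 15286 × 0.943 = 14415
Net migration: Band 4 + 400 → 3066
End of period: [1259, 1617, 4846, 3066, 3782, 4811, 14415]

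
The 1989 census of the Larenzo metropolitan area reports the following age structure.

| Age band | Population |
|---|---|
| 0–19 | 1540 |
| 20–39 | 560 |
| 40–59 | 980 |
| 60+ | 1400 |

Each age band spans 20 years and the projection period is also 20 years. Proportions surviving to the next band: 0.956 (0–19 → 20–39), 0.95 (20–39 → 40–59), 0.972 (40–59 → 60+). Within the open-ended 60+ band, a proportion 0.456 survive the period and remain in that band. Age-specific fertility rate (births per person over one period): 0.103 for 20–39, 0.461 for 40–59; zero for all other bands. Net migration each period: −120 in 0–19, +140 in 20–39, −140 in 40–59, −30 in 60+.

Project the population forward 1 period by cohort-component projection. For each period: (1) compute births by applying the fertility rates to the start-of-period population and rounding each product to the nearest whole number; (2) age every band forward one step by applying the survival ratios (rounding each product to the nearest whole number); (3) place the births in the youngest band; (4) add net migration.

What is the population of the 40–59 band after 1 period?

392

Numbering the bands 1..4 from youngest to oldest:
After projecting period 1:
Births: 560 * 0.103 = 58 ; 980 * 0.461 = 452 ⇒ total 510
Band 2: 1540 * 0.956 = 1472
Band 3: 560 * 0.95 = 532
Band 4: 980 * 0.972 + 1400 * 0.456 = 953 + 638 = 1591
Net migration: Band 1 − 120 → 390; Band 2 + 140 → 1612; Band 3 − 140 → 392; Band 4 − 30 → 1561
Giving 390 / 1612 / 392 / 1561.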